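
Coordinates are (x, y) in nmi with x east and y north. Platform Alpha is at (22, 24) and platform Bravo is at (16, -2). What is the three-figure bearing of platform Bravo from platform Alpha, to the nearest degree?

193°

Δeast = 16 − 22 = -6.00; Δnorth = -2 − 24 = -26.00.
Bearing = atan2(Δeast, Δnorth) mod 360° = 192.99° ≈ 193°.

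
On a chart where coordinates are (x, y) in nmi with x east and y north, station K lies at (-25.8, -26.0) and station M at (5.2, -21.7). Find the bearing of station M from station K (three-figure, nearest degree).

082°

Δeast = 5.2 − -25.8 = 31.00; Δnorth = -21.7 − -26.0 = 4.30.
Bearing = atan2(Δeast, Δnorth) mod 360° = 82.10° ≈ 082°.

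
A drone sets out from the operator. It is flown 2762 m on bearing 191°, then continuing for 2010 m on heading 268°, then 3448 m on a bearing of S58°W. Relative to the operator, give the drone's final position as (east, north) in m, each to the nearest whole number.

Leg 1 (191°, 2762 m): east 2762 sin 191° = -527.01, north 2762 cos 191° = -2711.25
Leg 2 (268°, 2010 m): east 2010 sin 268° = -2008.78, north 2010 cos 268° = -70.15
Leg 3 (S58°W, 3448 m): east 3448 sin 238° = -2924.07, north 3448 cos 238° = -1827.16
Summing: -5459.86 m east, -4608.56 m north → (-5460, -4609).

(-5460, -4609)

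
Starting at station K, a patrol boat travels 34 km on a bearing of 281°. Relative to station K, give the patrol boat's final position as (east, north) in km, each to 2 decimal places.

Leg 1 (281°, 34 km): east 34 sin 281° = -33.38, north 34 cos 281° = 6.49
Summing: -33.38 km east, 6.49 km north → (-33.38, 6.49).

(-33.38, 6.49)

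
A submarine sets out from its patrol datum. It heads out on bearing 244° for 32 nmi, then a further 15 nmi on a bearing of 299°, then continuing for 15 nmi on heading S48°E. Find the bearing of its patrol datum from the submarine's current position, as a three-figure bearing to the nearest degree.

061°

Leg 1 (244°, 32 nmi): east 32 sin 244° = -28.76, north 32 cos 244° = -14.03
Leg 2 (299°, 15 nmi): east 15 sin 299° = -13.12, north 15 cos 299° = 7.27
Leg 3 (S48°E, 15 nmi): east 15 sin 132° = 11.15, north 15 cos 132° = -10.04
Net displacement: -30.73 east, -16.79 north. Direction back to start is (30.73, 16.79): bearing = atan2(30.73, 16.79) mod 360° = 61.35° ≈ 061°.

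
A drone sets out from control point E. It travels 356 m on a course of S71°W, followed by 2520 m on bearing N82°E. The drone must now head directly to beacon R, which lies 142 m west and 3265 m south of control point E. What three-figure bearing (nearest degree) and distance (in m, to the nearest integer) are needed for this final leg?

Leg 1 (S71°W, 356 m): east 356 sin 251° = -336.60, north 356 cos 251° = -115.90
Leg 2 (N82°E, 2520 m): east 2520 sin 82° = 2495.48, north 2520 cos 82° = 350.72
Current position: (2158.87, 234.81). Target: (-142, -3265). Remaining: Δeast = -2300.87, Δnorth = -3499.81.
Bearing = atan2(-2300.87, -3499.81) mod 360° = 213.32°; distance = √((-2300.87)² + (-3499.81)²) = 4188.401 m.

213°, 4188 m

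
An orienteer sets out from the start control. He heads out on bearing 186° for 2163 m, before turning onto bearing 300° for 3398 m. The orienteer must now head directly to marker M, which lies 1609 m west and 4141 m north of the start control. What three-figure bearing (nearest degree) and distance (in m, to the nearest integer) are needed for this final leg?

Leg 1 (186°, 2163 m): east 2163 sin 186° = -226.10, north 2163 cos 186° = -2151.15
Leg 2 (300°, 3398 m): east 3398 sin 300° = -2942.75, north 3398 cos 300° = 1699.00
Current position: (-3168.85, -452.15). Target: (-1609, 4141). Remaining: Δeast = 1559.85, Δnorth = 4593.15.
Bearing = atan2(1559.85, 4593.15) mod 360° = 18.76°; distance = √((1559.85)² + (4593.15)²) = 4850.790 m.

019°, 4851 m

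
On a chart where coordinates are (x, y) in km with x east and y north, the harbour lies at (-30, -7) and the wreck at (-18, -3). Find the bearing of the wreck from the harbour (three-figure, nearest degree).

Δeast = -18 − -30 = 12.00; Δnorth = -3 − -7 = 4.00.
Bearing = atan2(Δeast, Δnorth) mod 360° = 71.57° ≈ 072°.

072°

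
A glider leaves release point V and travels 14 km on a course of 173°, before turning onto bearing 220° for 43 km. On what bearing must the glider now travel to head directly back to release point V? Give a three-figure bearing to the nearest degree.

029°

Leg 1 (173°, 14 km): east 14 sin 173° = 1.71, north 14 cos 173° = -13.90
Leg 2 (220°, 43 km): east 43 sin 220° = -27.64, north 43 cos 220° = -32.94
Net displacement: -25.93 east, -46.84 north. Direction back to start is (25.93, 46.84): bearing = atan2(25.93, 46.84) mod 360° = 28.97° ≈ 029°.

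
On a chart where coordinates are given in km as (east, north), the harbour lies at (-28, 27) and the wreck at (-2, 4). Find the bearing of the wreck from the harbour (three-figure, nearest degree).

131°

Δeast = -2 − -28 = 26.00; Δnorth = 4 − 27 = -23.00.
Bearing = atan2(Δeast, Δnorth) mod 360° = 131.50° ≈ 131°.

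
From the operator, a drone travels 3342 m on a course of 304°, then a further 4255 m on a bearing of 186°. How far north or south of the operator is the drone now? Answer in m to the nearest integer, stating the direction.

2363 m south

Leg 1 (304°, 3342 m): east 3342 sin 304° = -2770.64, north 3342 cos 304° = 1868.82
Leg 2 (186°, 4255 m): east 4255 sin 186° = -444.77, north 4255 cos 186° = -4231.69
Net north component: -2362.87 m.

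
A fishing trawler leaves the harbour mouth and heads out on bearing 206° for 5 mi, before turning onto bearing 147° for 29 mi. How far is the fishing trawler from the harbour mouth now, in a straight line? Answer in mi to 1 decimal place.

Leg 1 (206°, 5 mi): east 5 sin 206° = -2.19, north 5 cos 206° = -4.49
Leg 2 (147°, 29 mi): east 29 sin 147° = 15.79, north 29 cos 147° = -24.32
Net: 13.60 east, -28.82 north. Distance = √((13.60)² + (-28.82)²) = 31.865 mi.

31.9 mi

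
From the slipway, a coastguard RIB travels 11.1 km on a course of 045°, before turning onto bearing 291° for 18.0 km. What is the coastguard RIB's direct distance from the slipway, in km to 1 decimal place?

Leg 1 (045°, 11.1 km): east 11.1 sin 45° = 7.85, north 11.1 cos 45° = 7.85
Leg 2 (291°, 18.0 km): east 18.0 sin 291° = -16.80, north 18.0 cos 291° = 6.45
Net: -8.96 east, 14.30 north. Distance = √((-8.96)² + (14.30)²) = 16.872 km.

16.9 km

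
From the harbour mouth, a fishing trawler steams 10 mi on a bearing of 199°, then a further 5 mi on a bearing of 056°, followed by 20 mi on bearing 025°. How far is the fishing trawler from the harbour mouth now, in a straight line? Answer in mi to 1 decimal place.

14.8 mi

Leg 1 (199°, 10 mi): east 10 sin 199° = -3.26, north 10 cos 199° = -9.46
Leg 2 (056°, 5 mi): east 5 sin 56° = 4.15, north 5 cos 56° = 2.80
Leg 3 (025°, 20 mi): east 20 sin 25° = 8.45, north 20 cos 25° = 18.13
Net: 9.34 east, 11.47 north. Distance = √((9.34)² + (11.47)²) = 14.791 mi.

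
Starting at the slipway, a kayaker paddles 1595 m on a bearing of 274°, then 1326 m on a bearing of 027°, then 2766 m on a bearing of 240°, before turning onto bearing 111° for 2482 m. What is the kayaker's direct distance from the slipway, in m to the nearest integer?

Leg 1 (274°, 1595 m): east 1595 sin 274° = -1591.11, north 1595 cos 274° = 111.26
Leg 2 (027°, 1326 m): east 1326 sin 27° = 601.99, north 1326 cos 27° = 1181.47
Leg 3 (240°, 2766 m): east 2766 sin 240° = -2395.43, north 2766 cos 240° = -1383.00
Leg 4 (111°, 2482 m): east 2482 sin 111° = 2317.15, north 2482 cos 111° = -889.47
Net: -1067.40 east, -979.73 north. Distance = √((-1067.40)² + (-979.73)²) = 1448.871 m.

1449 m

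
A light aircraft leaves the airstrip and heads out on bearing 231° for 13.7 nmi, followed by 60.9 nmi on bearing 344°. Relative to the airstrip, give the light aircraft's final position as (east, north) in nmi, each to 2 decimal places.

Leg 1 (231°, 13.7 nmi): east 13.7 sin 231° = -10.65, north 13.7 cos 231° = -8.62
Leg 2 (344°, 60.9 nmi): east 60.9 sin 344° = -16.79, north 60.9 cos 344° = 58.54
Summing: -27.43 nmi east, 49.92 nmi north → (-27.43, 49.92).

(-27.43, 49.92)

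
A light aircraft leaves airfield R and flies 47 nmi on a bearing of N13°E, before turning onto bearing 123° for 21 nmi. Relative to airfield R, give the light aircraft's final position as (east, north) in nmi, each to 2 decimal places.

Leg 1 (N13°E, 47 nmi): east 47 sin 13° = 10.57, north 47 cos 13° = 45.80
Leg 2 (123°, 21 nmi): east 21 sin 123° = 17.61, north 21 cos 123° = -11.44
Summing: 28.18 nmi east, 34.36 nmi north → (28.18, 34.36).

(28.18, 34.36)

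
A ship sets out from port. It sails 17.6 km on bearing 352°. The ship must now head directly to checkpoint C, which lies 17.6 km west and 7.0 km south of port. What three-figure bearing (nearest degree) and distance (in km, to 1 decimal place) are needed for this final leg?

Leg 1 (352°, 17.6 km): east 17.6 sin 352° = -2.45, north 17.6 cos 352° = 17.43
Current position: (-2.45, 17.43). Target: (-17.6, -7.0). Remaining: Δeast = -15.15, Δnorth = -24.43.
Bearing = atan2(-15.15, -24.43) mod 360° = 211.81°; distance = √((-15.15)² + (-24.43)²) = 28.745 km.

212°, 28.7 km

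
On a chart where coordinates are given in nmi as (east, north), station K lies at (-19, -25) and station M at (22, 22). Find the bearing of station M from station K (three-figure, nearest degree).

Δeast = 22 − -19 = 41.00; Δnorth = 22 − -25 = 47.00.
Bearing = atan2(Δeast, Δnorth) mod 360° = 41.10° ≈ 041°.

041°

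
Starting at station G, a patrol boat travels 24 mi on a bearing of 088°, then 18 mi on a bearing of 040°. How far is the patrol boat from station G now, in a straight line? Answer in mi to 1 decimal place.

Leg 1 (088°, 24 mi): east 24 sin 88° = 23.99, north 24 cos 88° = 0.84
Leg 2 (040°, 18 mi): east 18 sin 40° = 11.57, north 18 cos 40° = 13.79
Net: 35.56 east, 14.63 north. Distance = √((35.56)² + (14.63)²) = 38.446 mi.

38.4 mi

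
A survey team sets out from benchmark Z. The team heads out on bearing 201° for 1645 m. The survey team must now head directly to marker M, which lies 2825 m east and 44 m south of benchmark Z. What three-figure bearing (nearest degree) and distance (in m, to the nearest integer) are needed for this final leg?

Leg 1 (201°, 1645 m): east 1645 sin 201° = -589.52, north 1645 cos 201° = -1535.74
Current position: (-589.52, -1535.74). Target: (2825, -44). Remaining: Δeast = 3414.52, Δnorth = 1491.74.
Bearing = atan2(3414.52, 1491.74) mod 360° = 66.40°; distance = √((3414.52)² + (1491.74)²) = 3726.151 m.

066°, 3726 m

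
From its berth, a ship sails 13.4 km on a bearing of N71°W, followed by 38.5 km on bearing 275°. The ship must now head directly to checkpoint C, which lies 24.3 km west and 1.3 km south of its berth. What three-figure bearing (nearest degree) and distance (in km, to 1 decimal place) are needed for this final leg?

109°, 28.2 km

Leg 1 (N71°W, 13.4 km): east 13.4 sin 289° = -12.67, north 13.4 cos 289° = 4.36
Leg 2 (275°, 38.5 km): east 38.5 sin 275° = -38.35, north 38.5 cos 275° = 3.36
Current position: (-51.02, 7.72). Target: (-24.3, -1.3). Remaining: Δeast = 26.72, Δnorth = -9.02.
Bearing = atan2(26.72, -9.02) mod 360° = 108.65°; distance = √((26.72)² + (-9.02)²) = 28.204 km.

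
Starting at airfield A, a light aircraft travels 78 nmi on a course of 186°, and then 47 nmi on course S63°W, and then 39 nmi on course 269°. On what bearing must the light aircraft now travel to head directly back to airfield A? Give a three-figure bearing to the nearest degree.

042°

Leg 1 (186°, 78 nmi): east 78 sin 186° = -8.15, north 78 cos 186° = -77.57
Leg 2 (S63°W, 47 nmi): east 47 sin 243° = -41.88, north 47 cos 243° = -21.34
Leg 3 (269°, 39 nmi): east 39 sin 269° = -38.99, north 39 cos 269° = -0.68
Net displacement: -89.02 east, -99.59 north. Direction back to start is (89.02, 99.59): bearing = atan2(89.02, 99.59) mod 360° = 41.79° ≈ 042°.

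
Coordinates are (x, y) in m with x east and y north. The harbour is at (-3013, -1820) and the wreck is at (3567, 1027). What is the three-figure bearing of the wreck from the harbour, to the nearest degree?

067°

Δeast = 3567 − -3013 = 6580.00; Δnorth = 1027 − -1820 = 2847.00.
Bearing = atan2(Δeast, Δnorth) mod 360° = 66.60° ≈ 067°.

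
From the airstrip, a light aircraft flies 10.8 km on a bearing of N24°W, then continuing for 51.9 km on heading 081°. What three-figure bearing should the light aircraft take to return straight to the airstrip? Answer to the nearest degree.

Leg 1 (N24°W, 10.8 km): east 10.8 sin 336° = -4.39, north 10.8 cos 336° = 9.87
Leg 2 (081°, 51.9 km): east 51.9 sin 81° = 51.26, north 51.9 cos 81° = 8.12
Net displacement: 46.87 east, 17.99 north. Direction back to start is (-46.87, -17.99): bearing = atan2(-46.87, -17.99) mod 360° = 249.01° ≈ 249°.

249°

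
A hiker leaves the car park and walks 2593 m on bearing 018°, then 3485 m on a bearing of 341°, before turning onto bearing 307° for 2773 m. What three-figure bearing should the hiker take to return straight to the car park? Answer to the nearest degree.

161°

Leg 1 (018°, 2593 m): east 2593 sin 18° = 801.28, north 2593 cos 18° = 2466.09
Leg 2 (341°, 3485 m): east 3485 sin 341° = -1134.61, north 3485 cos 341° = 3295.13
Leg 3 (307°, 2773 m): east 2773 sin 307° = -2214.62, north 2773 cos 307° = 1668.83
Net displacement: -2547.94 east, 7430.05 north. Direction back to start is (2547.94, -7430.05): bearing = atan2(2547.94, -7430.05) mod 360° = 161.07° ≈ 161°.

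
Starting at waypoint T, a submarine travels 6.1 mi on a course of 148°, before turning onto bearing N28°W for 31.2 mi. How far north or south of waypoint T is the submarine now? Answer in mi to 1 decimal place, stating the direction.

Leg 1 (148°, 6.1 mi): east 6.1 sin 148° = 3.23, north 6.1 cos 148° = -5.17
Leg 2 (N28°W, 31.2 mi): east 31.2 sin 332° = -14.65, north 31.2 cos 332° = 27.55
Net north component: 22.37 mi.

22.4 mi north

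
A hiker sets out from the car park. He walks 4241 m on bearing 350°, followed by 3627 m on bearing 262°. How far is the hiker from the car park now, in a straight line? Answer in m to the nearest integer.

Leg 1 (350°, 4241 m): east 4241 sin 350° = -736.44, north 4241 cos 350° = 4176.57
Leg 2 (262°, 3627 m): east 3627 sin 262° = -3591.70, north 3627 cos 262° = -504.78
Net: -4328.14 east, 3671.79 north. Distance = √((-4328.14)² + (3671.79)²) = 5675.814 m.

5676 m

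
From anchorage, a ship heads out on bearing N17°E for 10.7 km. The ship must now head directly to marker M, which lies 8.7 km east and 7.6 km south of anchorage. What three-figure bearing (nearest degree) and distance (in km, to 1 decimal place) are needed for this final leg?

163°, 18.7 km

Leg 1 (N17°E, 10.7 km): east 10.7 sin 17° = 3.13, north 10.7 cos 17° = 10.23
Current position: (3.13, 10.23). Target: (8.7, -7.6). Remaining: Δeast = 5.57, Δnorth = -17.83.
Bearing = atan2(5.57, -17.83) mod 360° = 162.65°; distance = √((5.57)² + (-17.83)²) = 18.683 km.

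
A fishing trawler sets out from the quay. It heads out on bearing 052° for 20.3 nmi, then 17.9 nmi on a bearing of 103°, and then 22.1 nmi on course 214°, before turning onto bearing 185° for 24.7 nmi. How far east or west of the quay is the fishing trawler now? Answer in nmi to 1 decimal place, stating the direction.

18.9 nmi east

Leg 1 (052°, 20.3 nmi): east 20.3 sin 52° = 16.00, north 20.3 cos 52° = 12.50
Leg 2 (103°, 17.9 nmi): east 17.9 sin 103° = 17.44, north 17.9 cos 103° = -4.03
Leg 3 (214°, 22.1 nmi): east 22.1 sin 214° = -12.36, north 22.1 cos 214° = -18.32
Leg 4 (185°, 24.7 nmi): east 24.7 sin 185° = -2.15, north 24.7 cos 185° = -24.61
Net east component: 18.93 nmi.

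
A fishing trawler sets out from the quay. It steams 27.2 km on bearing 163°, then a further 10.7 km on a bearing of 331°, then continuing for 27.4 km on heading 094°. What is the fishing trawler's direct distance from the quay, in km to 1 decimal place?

35.4 km

Leg 1 (163°, 27.2 km): east 27.2 sin 163° = 7.95, north 27.2 cos 163° = -26.01
Leg 2 (331°, 10.7 km): east 10.7 sin 331° = -5.19, north 10.7 cos 331° = 9.36
Leg 3 (094°, 27.4 km): east 27.4 sin 94° = 27.33, north 27.4 cos 94° = -1.91
Net: 30.10 east, -18.56 north. Distance = √((30.10)² + (-18.56)²) = 35.363 km.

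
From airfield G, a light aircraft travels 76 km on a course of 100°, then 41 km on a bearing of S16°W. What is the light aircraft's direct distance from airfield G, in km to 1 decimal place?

82.5 km

Leg 1 (100°, 76 km): east 76 sin 100° = 74.85, north 76 cos 100° = -13.20
Leg 2 (S16°W, 41 km): east 41 sin 196° = -11.30, north 41 cos 196° = -39.41
Net: 63.54 east, -52.61 north. Distance = √((63.54)² + (-52.61)²) = 82.496 km.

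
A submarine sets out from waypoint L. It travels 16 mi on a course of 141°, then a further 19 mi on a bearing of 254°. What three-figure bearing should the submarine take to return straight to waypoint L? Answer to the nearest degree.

025°

Leg 1 (141°, 16 mi): east 16 sin 141° = 10.07, north 16 cos 141° = -12.43
Leg 2 (254°, 19 mi): east 19 sin 254° = -18.26, north 19 cos 254° = -5.24
Net displacement: -8.19 east, -17.67 north. Direction back to start is (8.19, 17.67): bearing = atan2(8.19, 17.67) mod 360° = 24.88° ≈ 025°.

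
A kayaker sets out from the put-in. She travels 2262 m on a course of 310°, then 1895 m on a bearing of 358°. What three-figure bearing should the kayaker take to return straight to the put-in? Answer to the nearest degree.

Leg 1 (310°, 2262 m): east 2262 sin 310° = -1732.79, north 2262 cos 310° = 1453.99
Leg 2 (358°, 1895 m): east 1895 sin 358° = -66.13, north 1895 cos 358° = 1893.85
Net displacement: -1798.93 east, 3347.83 north. Direction back to start is (1798.93, -3347.83): bearing = atan2(1798.93, -3347.83) mod 360° = 151.75° ≈ 152°.

152°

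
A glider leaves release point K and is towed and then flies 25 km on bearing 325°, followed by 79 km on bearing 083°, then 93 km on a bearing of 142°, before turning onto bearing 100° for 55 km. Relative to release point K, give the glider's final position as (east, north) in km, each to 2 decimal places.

(175.49, -52.73)

Leg 1 (325°, 25 km): east 25 sin 325° = -14.34, north 25 cos 325° = 20.48
Leg 2 (083°, 79 km): east 79 sin 83° = 78.41, north 79 cos 83° = 9.63
Leg 3 (142°, 93 km): east 93 sin 142° = 57.26, north 93 cos 142° = -73.29
Leg 4 (100°, 55 km): east 55 sin 100° = 54.16, north 55 cos 100° = -9.55
Summing: 175.49 km east, -52.73 km north → (175.49, -52.73).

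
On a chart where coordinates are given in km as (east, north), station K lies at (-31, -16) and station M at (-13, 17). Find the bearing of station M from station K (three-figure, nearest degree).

Δeast = -13 − -31 = 18.00; Δnorth = 17 − -16 = 33.00.
Bearing = atan2(Δeast, Δnorth) mod 360° = 28.61° ≈ 029°.

029°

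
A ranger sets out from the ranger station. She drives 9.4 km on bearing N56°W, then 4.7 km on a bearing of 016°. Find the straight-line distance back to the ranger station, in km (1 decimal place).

Leg 1 (N56°W, 9.4 km): east 9.4 sin 304° = -7.79, north 9.4 cos 304° = 5.26
Leg 2 (016°, 4.7 km): east 4.7 sin 16° = 1.30, north 4.7 cos 16° = 4.52
Net: -6.50 east, 9.77 north. Distance = √((-6.50)² + (9.77)²) = 11.737 km.

11.7 km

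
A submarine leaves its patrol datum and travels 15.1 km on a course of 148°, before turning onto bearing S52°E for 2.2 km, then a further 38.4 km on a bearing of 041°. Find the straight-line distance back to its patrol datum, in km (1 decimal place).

Leg 1 (148°, 15.1 km): east 15.1 sin 148° = 8.00, north 15.1 cos 148° = -12.81
Leg 2 (S52°E, 2.2 km): east 2.2 sin 128° = 1.73, north 2.2 cos 128° = -1.35
Leg 3 (041°, 38.4 km): east 38.4 sin 41° = 25.19, north 38.4 cos 41° = 28.98
Net: 34.93 east, 14.82 north. Distance = √((34.93)² + (14.82)²) = 37.942 km.

37.9 km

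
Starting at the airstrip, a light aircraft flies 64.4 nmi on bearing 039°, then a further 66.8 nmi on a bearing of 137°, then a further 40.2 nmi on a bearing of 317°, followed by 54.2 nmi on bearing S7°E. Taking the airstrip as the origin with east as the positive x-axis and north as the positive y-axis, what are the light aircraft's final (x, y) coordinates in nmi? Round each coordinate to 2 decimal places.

Leg 1 (039°, 64.4 nmi): east 64.4 sin 39° = 40.53, north 64.4 cos 39° = 50.05
Leg 2 (137°, 66.8 nmi): east 66.8 sin 137° = 45.56, north 66.8 cos 137° = -48.85
Leg 3 (317°, 40.2 nmi): east 40.2 sin 317° = -27.42, north 40.2 cos 317° = 29.40
Leg 4 (S7°E, 54.2 nmi): east 54.2 sin 173° = 6.61, north 54.2 cos 173° = -53.80
Summing: 65.27 nmi east, -23.20 nmi north → (65.27, -23.20).

(65.27, -23.20)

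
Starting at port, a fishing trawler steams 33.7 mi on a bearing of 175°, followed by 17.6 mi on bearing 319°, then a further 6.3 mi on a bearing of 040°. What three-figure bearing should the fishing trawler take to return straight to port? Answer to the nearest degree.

016°

Leg 1 (175°, 33.7 mi): east 33.7 sin 175° = 2.94, north 33.7 cos 175° = -33.57
Leg 2 (319°, 17.6 mi): east 17.6 sin 319° = -11.55, north 17.6 cos 319° = 13.28
Leg 3 (040°, 6.3 mi): east 6.3 sin 40° = 4.05, north 6.3 cos 40° = 4.83
Net displacement: -4.56 east, -15.46 north. Direction back to start is (4.56, 15.46): bearing = atan2(4.56, 15.46) mod 360° = 16.43° ≈ 016°.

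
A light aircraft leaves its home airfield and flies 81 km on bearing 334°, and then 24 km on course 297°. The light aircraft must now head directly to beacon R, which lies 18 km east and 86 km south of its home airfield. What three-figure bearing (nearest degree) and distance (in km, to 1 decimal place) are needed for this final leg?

156°, 185.5 km

Leg 1 (334°, 81 km): east 81 sin 334° = -35.51, north 81 cos 334° = 72.80
Leg 2 (297°, 24 km): east 24 sin 297° = -21.38, north 24 cos 297° = 10.90
Current position: (-56.89, 83.70). Target: (18, -86). Remaining: Δeast = 74.89, Δnorth = -169.70.
Bearing = atan2(74.89, -169.70) mod 360° = 156.19°; distance = √((74.89)² + (-169.70)²) = 185.489 km.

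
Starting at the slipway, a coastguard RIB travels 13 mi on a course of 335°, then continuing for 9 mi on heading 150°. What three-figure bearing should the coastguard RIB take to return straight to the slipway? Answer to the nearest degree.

Leg 1 (335°, 13 mi): east 13 sin 335° = -5.49, north 13 cos 335° = 11.78
Leg 2 (150°, 9 mi): east 9 sin 150° = 4.50, north 9 cos 150° = -7.79
Net displacement: -0.99 east, 3.99 north. Direction back to start is (0.99, -3.99): bearing = atan2(0.99, -3.99) mod 360° = 166.00° ≈ 166°.

166°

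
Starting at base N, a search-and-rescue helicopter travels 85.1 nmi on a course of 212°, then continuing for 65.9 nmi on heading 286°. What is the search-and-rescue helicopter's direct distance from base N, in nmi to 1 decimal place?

121.1 nmi

Leg 1 (212°, 85.1 nmi): east 85.1 sin 212° = -45.10, north 85.1 cos 212° = -72.17
Leg 2 (286°, 65.9 nmi): east 65.9 sin 286° = -63.35, north 65.9 cos 286° = 18.16
Net: -108.44 east, -54.00 north. Distance = √((-108.44)² + (-54.00)²) = 121.146 nmi.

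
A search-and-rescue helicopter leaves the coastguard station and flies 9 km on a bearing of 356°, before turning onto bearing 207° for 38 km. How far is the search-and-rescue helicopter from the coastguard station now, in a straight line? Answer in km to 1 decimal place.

Leg 1 (356°, 9 km): east 9 sin 356° = -0.63, north 9 cos 356° = 8.98
Leg 2 (207°, 38 km): east 38 sin 207° = -17.25, north 38 cos 207° = -33.86
Net: -17.88 east, -24.88 north. Distance = √((-17.88)² + (-24.88)²) = 30.638 km.

30.6 km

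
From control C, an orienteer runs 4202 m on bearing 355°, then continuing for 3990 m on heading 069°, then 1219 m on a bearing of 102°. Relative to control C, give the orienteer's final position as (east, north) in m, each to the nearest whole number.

Leg 1 (355°, 4202 m): east 4202 sin 355° = -366.23, north 4202 cos 355° = 4186.01
Leg 2 (069°, 3990 m): east 3990 sin 69° = 3724.99, north 3990 cos 69° = 1429.89
Leg 3 (102°, 1219 m): east 1219 sin 102° = 1192.36, north 1219 cos 102° = -253.44
Summing: 4551.12 m east, 5362.45 m north → (4551, 5362).

(4551, 5362)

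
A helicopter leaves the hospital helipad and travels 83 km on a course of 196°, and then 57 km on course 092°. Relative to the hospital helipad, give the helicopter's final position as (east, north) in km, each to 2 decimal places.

Leg 1 (196°, 83 km): east 83 sin 196° = -22.88, north 83 cos 196° = -79.78
Leg 2 (092°, 57 km): east 57 sin 92° = 56.97, north 57 cos 92° = -1.99
Summing: 34.09 km east, -81.77 km north → (34.09, -81.77).

(34.09, -81.77)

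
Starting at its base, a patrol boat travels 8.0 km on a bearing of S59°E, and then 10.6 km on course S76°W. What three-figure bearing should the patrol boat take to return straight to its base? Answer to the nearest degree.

027°

Leg 1 (S59°E, 8.0 km): east 8.0 sin 121° = 6.86, north 8.0 cos 121° = -4.12
Leg 2 (S76°W, 10.6 km): east 10.6 sin 256° = -10.29, north 10.6 cos 256° = -2.56
Net displacement: -3.43 east, -6.68 north. Direction back to start is (3.43, 6.68): bearing = atan2(3.43, 6.68) mod 360° = 27.15° ≈ 027°.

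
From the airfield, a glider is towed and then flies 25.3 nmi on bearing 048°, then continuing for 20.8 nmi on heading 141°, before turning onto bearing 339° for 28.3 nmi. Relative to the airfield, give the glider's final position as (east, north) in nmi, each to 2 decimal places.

Leg 1 (048°, 25.3 nmi): east 25.3 sin 48° = 18.80, north 25.3 cos 48° = 16.93
Leg 2 (141°, 20.8 nmi): east 20.8 sin 141° = 13.09, north 20.8 cos 141° = -16.16
Leg 3 (339°, 28.3 nmi): east 28.3 sin 339° = -10.14, north 28.3 cos 339° = 26.42
Summing: 21.75 nmi east, 27.18 nmi north → (21.75, 27.18).

(21.75, 27.18)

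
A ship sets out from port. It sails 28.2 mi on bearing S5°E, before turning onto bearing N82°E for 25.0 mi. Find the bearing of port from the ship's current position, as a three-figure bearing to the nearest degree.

312°

Leg 1 (S5°E, 28.2 mi): east 28.2 sin 175° = 2.46, north 28.2 cos 175° = -28.09
Leg 2 (N82°E, 25.0 mi): east 25.0 sin 82° = 24.76, north 25.0 cos 82° = 3.48
Net displacement: 27.21 east, -24.61 north. Direction back to start is (-27.21, 24.61): bearing = atan2(-27.21, 24.61) mod 360° = 312.13° ≈ 312°.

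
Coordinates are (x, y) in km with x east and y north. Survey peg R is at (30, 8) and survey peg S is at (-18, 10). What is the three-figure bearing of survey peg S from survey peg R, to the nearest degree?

Δeast = -18 − 30 = -48.00; Δnorth = 10 − 8 = 2.00.
Bearing = atan2(Δeast, Δnorth) mod 360° = 272.39° ≈ 272°.

272°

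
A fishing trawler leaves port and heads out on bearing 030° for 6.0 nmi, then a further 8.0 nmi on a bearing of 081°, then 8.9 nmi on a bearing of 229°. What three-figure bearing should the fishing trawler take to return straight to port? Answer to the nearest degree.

262°

Leg 1 (030°, 6.0 nmi): east 6.0 sin 30° = 3.00, north 6.0 cos 30° = 5.20
Leg 2 (081°, 8.0 nmi): east 8.0 sin 81° = 7.90, north 8.0 cos 81° = 1.25
Leg 3 (229°, 8.9 nmi): east 8.9 sin 229° = -6.72, north 8.9 cos 229° = -5.84
Net displacement: 4.18 east, 0.61 north. Direction back to start is (-4.18, -0.61): bearing = atan2(-4.18, -0.61) mod 360° = 261.72° ≈ 262°.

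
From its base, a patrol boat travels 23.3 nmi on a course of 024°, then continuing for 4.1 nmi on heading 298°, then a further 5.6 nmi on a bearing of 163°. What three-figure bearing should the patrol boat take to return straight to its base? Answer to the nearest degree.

203°

Leg 1 (024°, 23.3 nmi): east 23.3 sin 24° = 9.48, north 23.3 cos 24° = 21.29
Leg 2 (298°, 4.1 nmi): east 4.1 sin 298° = -3.62, north 4.1 cos 298° = 1.92
Leg 3 (163°, 5.6 nmi): east 5.6 sin 163° = 1.64, north 5.6 cos 163° = -5.36
Net displacement: 7.49 east, 17.86 north. Direction back to start is (-7.49, -17.86): bearing = atan2(-7.49, -17.86) mod 360° = 202.77° ≈ 203°.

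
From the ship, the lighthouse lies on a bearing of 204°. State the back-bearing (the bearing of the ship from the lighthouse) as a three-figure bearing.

Back-bearing = 204° − 180° = 024°.

024°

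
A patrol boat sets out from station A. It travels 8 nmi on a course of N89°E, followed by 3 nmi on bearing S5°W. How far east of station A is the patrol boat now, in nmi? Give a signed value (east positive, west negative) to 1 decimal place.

7.7 nmi

Leg 1 (N89°E, 8 nmi): east 8 sin 89° = 8.00, north 8 cos 89° = 0.14
Leg 2 (S5°W, 3 nmi): east 3 sin 185° = -0.26, north 3 cos 185° = -2.99
Net east component: 7.74 nmi.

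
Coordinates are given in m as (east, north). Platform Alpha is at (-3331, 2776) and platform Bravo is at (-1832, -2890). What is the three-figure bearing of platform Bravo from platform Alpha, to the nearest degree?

165°

Δeast = -1832 − -3331 = 1499.00; Δnorth = -2890 − 2776 = -5666.00.
Bearing = atan2(Δeast, Δnorth) mod 360° = 165.18° ≈ 165°.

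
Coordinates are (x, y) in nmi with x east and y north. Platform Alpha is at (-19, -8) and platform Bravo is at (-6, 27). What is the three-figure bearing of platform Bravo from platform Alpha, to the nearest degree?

020°

Δeast = -6 − -19 = 13.00; Δnorth = 27 − -8 = 35.00.
Bearing = atan2(Δeast, Δnorth) mod 360° = 20.38° ≈ 020°.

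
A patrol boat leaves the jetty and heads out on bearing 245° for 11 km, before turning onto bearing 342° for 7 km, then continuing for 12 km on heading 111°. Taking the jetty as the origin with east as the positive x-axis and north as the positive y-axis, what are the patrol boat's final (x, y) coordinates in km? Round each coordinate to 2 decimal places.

Leg 1 (245°, 11 km): east 11 sin 245° = -9.97, north 11 cos 245° = -4.65
Leg 2 (342°, 7 km): east 7 sin 342° = -2.16, north 7 cos 342° = 6.66
Leg 3 (111°, 12 km): east 12 sin 111° = 11.20, north 12 cos 111° = -4.30
Summing: -0.93 km east, -2.29 km north → (-0.93, -2.29).

(-0.93, -2.29)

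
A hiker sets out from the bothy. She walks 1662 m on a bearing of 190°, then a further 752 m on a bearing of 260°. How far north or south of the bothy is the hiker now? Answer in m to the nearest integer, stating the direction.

Leg 1 (190°, 1662 m): east 1662 sin 190° = -288.60, north 1662 cos 190° = -1636.75
Leg 2 (260°, 752 m): east 752 sin 260° = -740.58, north 752 cos 260° = -130.58
Net north component: -1767.33 m.

1767 m south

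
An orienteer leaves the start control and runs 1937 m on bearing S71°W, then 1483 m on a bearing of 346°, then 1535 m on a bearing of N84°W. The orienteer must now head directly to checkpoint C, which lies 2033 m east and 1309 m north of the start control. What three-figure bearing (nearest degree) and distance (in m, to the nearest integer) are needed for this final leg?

087°, 5760 m

Leg 1 (S71°W, 1937 m): east 1937 sin 251° = -1831.47, north 1937 cos 251° = -630.63
Leg 2 (346°, 1483 m): east 1483 sin 346° = -358.77, north 1483 cos 346° = 1438.95
Leg 3 (N84°W, 1535 m): east 1535 sin 276° = -1526.59, north 1535 cos 276° = 160.45
Current position: (-3716.83, 968.77). Target: (2033, 1309). Remaining: Δeast = 5749.83, Δnorth = 340.23.
Bearing = atan2(5749.83, 340.23) mod 360° = 86.61°; distance = √((5749.83)² + (340.23)²) = 5759.888 m.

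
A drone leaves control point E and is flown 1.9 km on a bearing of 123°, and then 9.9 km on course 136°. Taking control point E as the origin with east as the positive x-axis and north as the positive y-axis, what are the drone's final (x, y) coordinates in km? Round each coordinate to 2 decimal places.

(8.47, -8.16)

Leg 1 (123°, 1.9 km): east 1.9 sin 123° = 1.59, north 1.9 cos 123° = -1.03
Leg 2 (136°, 9.9 km): east 9.9 sin 136° = 6.88, north 9.9 cos 136° = -7.12
Summing: 8.47 km east, -8.16 km north → (8.47, -8.16).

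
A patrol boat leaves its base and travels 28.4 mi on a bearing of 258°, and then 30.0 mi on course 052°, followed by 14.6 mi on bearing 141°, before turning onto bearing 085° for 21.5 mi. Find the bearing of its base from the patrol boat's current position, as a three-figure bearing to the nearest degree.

Leg 1 (258°, 28.4 mi): east 28.4 sin 258° = -27.78, north 28.4 cos 258° = -5.90
Leg 2 (052°, 30.0 mi): east 30.0 sin 52° = 23.64, north 30.0 cos 52° = 18.47
Leg 3 (141°, 14.6 mi): east 14.6 sin 141° = 9.19, north 14.6 cos 141° = -11.35
Leg 4 (085°, 21.5 mi): east 21.5 sin 85° = 21.42, north 21.5 cos 85° = 1.87
Net displacement: 26.47 east, 3.09 north. Direction back to start is (-26.47, -3.09): bearing = atan2(-26.47, -3.09) mod 360° = 263.34° ≈ 263°.

263°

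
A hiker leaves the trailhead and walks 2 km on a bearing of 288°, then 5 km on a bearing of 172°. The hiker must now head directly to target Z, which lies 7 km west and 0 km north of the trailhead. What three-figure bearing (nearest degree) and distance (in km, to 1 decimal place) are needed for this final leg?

307°, 7.2 km

Leg 1 (288°, 2 km): east 2 sin 288° = -1.90, north 2 cos 288° = 0.62
Leg 2 (172°, 5 km): east 5 sin 172° = 0.70, north 5 cos 172° = -4.95
Current position: (-1.21, -4.33). Target: (-7, 0). Remaining: Δeast = -5.79, Δnorth = 4.33.
Bearing = atan2(-5.79, 4.33) mod 360° = 306.79°; distance = √((-5.79)² + (4.33)²) = 7.235 km.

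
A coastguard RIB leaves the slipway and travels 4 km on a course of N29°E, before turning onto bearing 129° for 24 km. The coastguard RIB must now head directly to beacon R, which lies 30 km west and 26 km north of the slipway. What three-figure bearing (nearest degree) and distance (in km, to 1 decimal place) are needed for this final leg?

Leg 1 (N29°E, 4 km): east 4 sin 29° = 1.94, north 4 cos 29° = 3.50
Leg 2 (129°, 24 km): east 24 sin 129° = 18.65, north 24 cos 129° = -15.10
Current position: (20.59, -11.61). Target: (-30, 26). Remaining: Δeast = -50.59, Δnorth = 37.61.
Bearing = atan2(-50.59, 37.61) mod 360° = 306.62°; distance = √((-50.59)² + (37.61)²) = 63.036 km.

307°, 63.0 km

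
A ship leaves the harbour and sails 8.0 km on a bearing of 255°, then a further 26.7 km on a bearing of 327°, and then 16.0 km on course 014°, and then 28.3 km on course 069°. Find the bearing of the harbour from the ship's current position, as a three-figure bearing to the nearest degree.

190°

Leg 1 (255°, 8.0 km): east 8.0 sin 255° = -7.73, north 8.0 cos 255° = -2.07
Leg 2 (327°, 26.7 km): east 26.7 sin 327° = -14.54, north 26.7 cos 327° = 22.39
Leg 3 (014°, 16.0 km): east 16.0 sin 14° = 3.87, north 16.0 cos 14° = 15.52
Leg 4 (069°, 28.3 km): east 28.3 sin 69° = 26.42, north 28.3 cos 69° = 10.14
Net displacement: 8.02 east, 45.99 north. Direction back to start is (-8.02, -45.99): bearing = atan2(-8.02, -45.99) mod 360° = 189.89° ≈ 190°.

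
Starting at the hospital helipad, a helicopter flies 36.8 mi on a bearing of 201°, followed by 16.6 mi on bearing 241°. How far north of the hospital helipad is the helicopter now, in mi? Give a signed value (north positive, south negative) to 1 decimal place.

-42.4 mi

Leg 1 (201°, 36.8 mi): east 36.8 sin 201° = -13.19, north 36.8 cos 201° = -34.36
Leg 2 (241°, 16.6 mi): east 16.6 sin 241° = -14.52, north 16.6 cos 241° = -8.05
Net north component: -42.40 mi.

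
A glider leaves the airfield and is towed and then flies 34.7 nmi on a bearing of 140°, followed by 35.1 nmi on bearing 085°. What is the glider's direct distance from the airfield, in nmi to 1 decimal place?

Leg 1 (140°, 34.7 nmi): east 34.7 sin 140° = 22.30, north 34.7 cos 140° = -26.58
Leg 2 (085°, 35.1 nmi): east 35.1 sin 85° = 34.97, north 35.1 cos 85° = 3.06
Net: 57.27 east, -23.52 north. Distance = √((57.27)² + (-23.52)²) = 61.914 nmi.

61.9 nmi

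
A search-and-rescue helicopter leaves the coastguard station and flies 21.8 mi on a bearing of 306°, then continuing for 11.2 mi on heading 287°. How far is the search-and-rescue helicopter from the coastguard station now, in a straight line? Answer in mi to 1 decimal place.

32.6 mi

Leg 1 (306°, 21.8 mi): east 21.8 sin 306° = -17.64, north 21.8 cos 306° = 12.81
Leg 2 (287°, 11.2 mi): east 11.2 sin 287° = -10.71, north 11.2 cos 287° = 3.27
Net: -28.35 east, 16.09 north. Distance = √((-28.35)² + (16.09)²) = 32.594 mi.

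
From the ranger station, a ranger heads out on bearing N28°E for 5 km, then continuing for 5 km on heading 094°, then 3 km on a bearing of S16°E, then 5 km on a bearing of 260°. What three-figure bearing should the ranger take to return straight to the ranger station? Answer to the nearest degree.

264°

Leg 1 (N28°E, 5 km): east 5 sin 28° = 2.35, north 5 cos 28° = 4.41
Leg 2 (094°, 5 km): east 5 sin 94° = 4.99, north 5 cos 94° = -0.35
Leg 3 (S16°E, 3 km): east 3 sin 164° = 0.83, north 3 cos 164° = -2.88
Leg 4 (260°, 5 km): east 5 sin 260° = -4.92, north 5 cos 260° = -0.87
Net displacement: 3.24 east, 0.31 north. Direction back to start is (-3.24, -0.31): bearing = atan2(-3.24, -0.31) mod 360° = 264.46° ≈ 264°.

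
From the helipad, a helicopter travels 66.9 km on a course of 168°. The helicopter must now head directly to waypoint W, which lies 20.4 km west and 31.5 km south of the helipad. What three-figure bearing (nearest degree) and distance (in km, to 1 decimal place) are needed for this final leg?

Leg 1 (168°, 66.9 km): east 66.9 sin 168° = 13.91, north 66.9 cos 168° = -65.44
Current position: (13.91, -65.44). Target: (-20.4, -31.5). Remaining: Δeast = -34.31, Δnorth = 33.94.
Bearing = atan2(-34.31, 33.94) mod 360° = 314.69°; distance = √((-34.31)² + (33.94)²) = 48.259 km.

315°, 48.3 km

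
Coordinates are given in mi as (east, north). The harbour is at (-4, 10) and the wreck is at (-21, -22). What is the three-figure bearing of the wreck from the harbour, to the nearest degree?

Δeast = -21 − -4 = -17.00; Δnorth = -22 − 10 = -32.00.
Bearing = atan2(Δeast, Δnorth) mod 360° = 207.98° ≈ 208°.

208°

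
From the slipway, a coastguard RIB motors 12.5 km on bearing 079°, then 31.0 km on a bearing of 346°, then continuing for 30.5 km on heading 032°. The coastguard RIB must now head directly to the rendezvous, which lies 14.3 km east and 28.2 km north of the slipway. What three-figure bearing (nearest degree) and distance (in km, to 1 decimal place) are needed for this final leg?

Leg 1 (079°, 12.5 km): east 12.5 sin 79° = 12.27, north 12.5 cos 79° = 2.39
Leg 2 (346°, 31.0 km): east 31.0 sin 346° = -7.50, north 31.0 cos 346° = 30.08
Leg 3 (032°, 30.5 km): east 30.5 sin 32° = 16.16, north 30.5 cos 32° = 25.87
Current position: (20.93, 58.33). Target: (14.3, 28.2). Remaining: Δeast = -6.63, Δnorth = -30.13.
Bearing = atan2(-6.63, -30.13) mod 360° = 192.42°; distance = √((-6.63)² + (-30.13)²) = 30.851 km.

192°, 30.9 km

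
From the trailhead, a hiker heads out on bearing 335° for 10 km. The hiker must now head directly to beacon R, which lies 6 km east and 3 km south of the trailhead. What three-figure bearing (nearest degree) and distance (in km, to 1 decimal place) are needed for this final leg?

140°, 15.8 km

Leg 1 (335°, 10 km): east 10 sin 335° = -4.23, north 10 cos 335° = 9.06
Current position: (-4.23, 9.06). Target: (6, -3). Remaining: Δeast = 10.23, Δnorth = -12.06.
Bearing = atan2(10.23, -12.06) mod 360° = 139.71°; distance = √((10.23)² + (-12.06)²) = 15.814 km.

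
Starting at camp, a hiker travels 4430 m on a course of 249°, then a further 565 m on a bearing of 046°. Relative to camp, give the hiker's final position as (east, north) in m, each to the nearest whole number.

(-3729, -1195)

Leg 1 (249°, 4430 m): east 4430 sin 249° = -4135.76, north 4430 cos 249° = -1587.57
Leg 2 (046°, 565 m): east 565 sin 46° = 406.43, north 565 cos 46° = 392.48
Summing: -3729.33 m east, -1195.09 m north → (-3729, -1195).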